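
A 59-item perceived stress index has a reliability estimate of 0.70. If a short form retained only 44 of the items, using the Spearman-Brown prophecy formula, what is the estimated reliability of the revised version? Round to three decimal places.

Length ratio n = 44/59 = 0.7458
r_new = (0.7458 × 0.70) / (1 + (0.7458 − 1) × 0.70)
     = 0.5221 / 0.8221 = 0.6351

0.635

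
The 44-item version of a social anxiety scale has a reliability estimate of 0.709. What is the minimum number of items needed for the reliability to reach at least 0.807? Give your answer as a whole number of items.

n = 0.807 × (1 − 0.709) / [ 0.709 × (1 − 0.807) ]
n = 0.234837 / 0.136837 ≈ 1.7162
Items needed = n × 44 = 1.7162 × 44 ≈ 75.51 → round up to 76

76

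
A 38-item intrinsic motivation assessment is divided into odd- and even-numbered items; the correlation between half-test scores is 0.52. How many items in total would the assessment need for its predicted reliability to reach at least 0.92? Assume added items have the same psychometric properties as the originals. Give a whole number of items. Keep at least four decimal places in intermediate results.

Corrected full-test reliability: r_full = 2 × 0.52 / (1 + 0.52) ≈ 0.6842
Solve Spearman-Brown for n: n = 0.92(1 − 0.6842) / [0.6842(1 − 0.92)] = 5.3080
Required items = 5.3080 × 38 = 201.70, so 202 items.

202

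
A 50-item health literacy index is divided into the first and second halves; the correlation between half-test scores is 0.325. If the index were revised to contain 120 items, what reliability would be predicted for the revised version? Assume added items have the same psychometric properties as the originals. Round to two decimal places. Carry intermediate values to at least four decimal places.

0.70

Spearman-Brown correction (n = 2): r_full = 2·0.325/(1 + 0.325) = 0.4906
Length factor from 50 to 120 items: n = 120/50 = 2.4000
r_new = n·r_full / (1 + (n − 1)·r_full) = 1.1774 / 1.6868 ≈ 0.6980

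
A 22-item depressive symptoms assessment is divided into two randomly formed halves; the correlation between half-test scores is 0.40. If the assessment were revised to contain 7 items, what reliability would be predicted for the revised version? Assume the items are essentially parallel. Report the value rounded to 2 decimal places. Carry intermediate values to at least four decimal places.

First correct the split-half correlation to full-test reliability: r_full = 2 × 0.40 / (1 + 0.40) ≈ 0.5714
Then adjust to 7 items: n = 7/22 = 0.3182
r_new = n·r_full / (1 + (n − 1)·r_full) = 0.1818 / 0.6104 ≈ 0.2978

0.30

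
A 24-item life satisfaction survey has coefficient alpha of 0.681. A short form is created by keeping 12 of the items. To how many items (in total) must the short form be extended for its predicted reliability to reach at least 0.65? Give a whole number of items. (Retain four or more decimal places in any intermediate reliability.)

Short-form reliability: n = 12/24 = 0.5000; r_12 = n·r/(1+(n−1)r) ≈ 0.5163
Then solve for n' with r_old = 0.5163, r_target = 0.65: n' = 0.65(1 − 0.5163)/[0.5163(1 − 0.65)] = 1.7399
Items = 1.7399 × 12 ≈ 20.88 → 21

21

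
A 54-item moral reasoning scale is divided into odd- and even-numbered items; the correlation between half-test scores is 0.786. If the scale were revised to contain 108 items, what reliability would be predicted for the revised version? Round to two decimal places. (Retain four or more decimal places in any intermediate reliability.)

0.94

Spearman-Brown correction (n = 2): r_full = 2·0.786/(1 + 0.786) = 0.8802
Length factor from 54 to 108 items: n = 108/54 = 2.0000
r_new = n·r_full / (1 + (n − 1)·r_full) = 1.7604 / 1.8802 ≈ 0.9363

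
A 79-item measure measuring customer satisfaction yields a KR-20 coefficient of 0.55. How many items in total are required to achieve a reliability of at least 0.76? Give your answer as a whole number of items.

Spearman-Brown solved for the length factor n:
n = r*(1 − r) / [ r (1 − r*) ]
n = [0.76 × 0.45] / [0.55 × 0.24]
  = 0.3420 / 0.1320 = 2.5909
Items needed = n × 79 = 2.5909 × 79 ≈ 204.68 → round up to 205

205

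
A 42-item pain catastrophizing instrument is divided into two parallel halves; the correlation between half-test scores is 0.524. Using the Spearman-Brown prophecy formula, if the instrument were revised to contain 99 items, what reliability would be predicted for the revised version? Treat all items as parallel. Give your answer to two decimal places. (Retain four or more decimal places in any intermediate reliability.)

First correct the split-half correlation to full-test reliability: r_full = 2 × 0.524 / (1 + 0.524) ≈ 0.6877
Then adjust to 99 items: n = 99/42 = 2.3571
r_new = n·r_full / (1 + (n − 1)·r_full) = 1.6210 / 1.9333 ≈ 0.8385

0.84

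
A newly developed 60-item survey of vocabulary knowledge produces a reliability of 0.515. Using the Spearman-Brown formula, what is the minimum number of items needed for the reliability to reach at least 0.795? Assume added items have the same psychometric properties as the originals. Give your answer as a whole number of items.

220

n = 0.795(1 − 0.515) / [0.515(1 − 0.795)]
n = 0.385575 / 0.105575 ≈ 3.6521
So the test needs 3.6521 × 60 ≈ 219.13 items; rounding up, 220.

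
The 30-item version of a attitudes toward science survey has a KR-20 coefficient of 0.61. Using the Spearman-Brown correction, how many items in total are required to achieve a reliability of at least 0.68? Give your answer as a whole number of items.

Spearman-Brown solved for the length factor n:
n = r_target (1 − r_old) / [ r_old (1 − r_target) ]
n = 0.68(1 − 0.61) / [0.61(1 − 0.68)]
n = 0.2652 / 0.1952 ≈ 1.3586
Items needed = n × 30 = 1.3586 × 30 ≈ 40.76 → round up to 41

41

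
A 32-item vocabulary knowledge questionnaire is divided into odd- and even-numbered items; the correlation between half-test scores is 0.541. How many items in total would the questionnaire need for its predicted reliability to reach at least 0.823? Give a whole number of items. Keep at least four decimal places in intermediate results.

r_full = 2(0.541)/(1 + 0.541) = 0.7021
n = r_tgt(1 − r_full) / [r_full(1 − r_tgt)] = 0.823 × 0.2979 / (0.7021 × 0.177) ≈ 1.9729
Required items = 1.9729 × 32 = 63.13, so 64 items.

64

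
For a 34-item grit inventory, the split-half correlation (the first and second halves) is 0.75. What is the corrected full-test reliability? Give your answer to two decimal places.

0.86

Apply the Spearman-Brown correction with n = 2:
r_full = 2r_hh / (1 + r_hh) = 2 × 0.75 / (1 + 0.75)
       = 1.5000 / 1.7500 = 0.8571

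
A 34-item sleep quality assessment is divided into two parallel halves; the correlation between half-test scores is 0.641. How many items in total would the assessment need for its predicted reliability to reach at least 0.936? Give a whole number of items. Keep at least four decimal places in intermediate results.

r_full = 2(0.641)/(1 + 0.641) = 0.7812
n = r_tgt(1 − r_full) / [r_full(1 − r_tgt)] = 0.936 × 0.2188 / (0.7812 × 0.064) ≈ 4.0962
Required items = 4.0962 × 34 = 139.27, so 140 items.

140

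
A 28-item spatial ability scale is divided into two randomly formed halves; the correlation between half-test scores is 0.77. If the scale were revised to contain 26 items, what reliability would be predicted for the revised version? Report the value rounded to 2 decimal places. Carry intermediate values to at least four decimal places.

Spearman-Brown correction (n = 2): r_full = 2·0.77/(1 + 0.77) = 0.8701
Then adjust to 26 items: n = 26/28 = 0.9286
r_new = n·r_full / (1 + (n − 1)·r_full) = 0.8080 / 0.9379 ≈ 0.8615

0.86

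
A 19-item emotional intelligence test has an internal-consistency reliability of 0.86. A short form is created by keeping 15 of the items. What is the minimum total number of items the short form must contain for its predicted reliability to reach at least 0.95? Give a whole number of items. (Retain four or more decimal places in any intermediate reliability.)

59

First, r for the 15-item form: n = 15/19 = 0.7895, so r_15 = 0.7895·0.86/(1 + (0.7895 − 1)·0.86) = 0.8291
Length factor from the short form to reach 0.95: n' = 0.95(1 − 0.8291) / [0.8291(1 − 0.95)] ≈ 3.9164
Total items = 3.9164 × 15 = 58.75, rounded up to 59.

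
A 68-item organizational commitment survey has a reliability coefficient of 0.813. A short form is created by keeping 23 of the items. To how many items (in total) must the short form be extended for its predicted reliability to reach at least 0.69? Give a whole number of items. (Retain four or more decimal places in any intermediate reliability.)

35

First, r for the 23-item form: n = 23/68 = 0.3382, so r_23 = 0.3382·0.813/(1 + (0.3382 − 1)·0.813) = 0.5952
Then solve for n' with r_old = 0.5952, r_target = 0.69: n' = 0.69(1 − 0.5952)/[0.5952(1 − 0.69)] = 1.5138
Total items = 1.5138 × 23 = 34.82, rounded up to 35.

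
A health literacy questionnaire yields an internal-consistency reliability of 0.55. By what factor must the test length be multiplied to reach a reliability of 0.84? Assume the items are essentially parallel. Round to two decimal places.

4.30

Rearranging the Spearman-Brown formula for n,
n = r*(1 − r) / [ r (1 − r*) ]
n = 0.84 × (1 − 0.55) / [ 0.55 × (1 − 0.84) ]
  = 0.3780 / 0.0880 = 4.2955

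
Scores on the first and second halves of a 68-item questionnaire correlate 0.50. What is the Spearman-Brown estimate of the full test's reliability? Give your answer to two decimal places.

0.67

r_full = 2r_hh / (1 + r_hh) = 2 × 0.50 / (1 + 0.50)
       = 1.0000 / 1.5000 = 0.6667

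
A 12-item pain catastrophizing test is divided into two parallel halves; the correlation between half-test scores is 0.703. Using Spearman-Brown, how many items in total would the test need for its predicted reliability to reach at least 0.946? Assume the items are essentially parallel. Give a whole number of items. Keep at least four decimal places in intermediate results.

45

r_full = 2(0.703)/(1 + 0.703) = 0.8256
n = r_tgt(1 − r_full) / [r_full(1 − r_tgt)] = 0.946 × 0.1744 / (0.8256 × 0.054) ≈ 3.7006
Required items = 3.7006 × 12 = 44.41, so 45 items.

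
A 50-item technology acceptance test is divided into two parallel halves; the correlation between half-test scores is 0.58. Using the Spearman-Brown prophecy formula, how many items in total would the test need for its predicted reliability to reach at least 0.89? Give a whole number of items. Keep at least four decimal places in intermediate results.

147

Corrected full-test reliability: r_full = 2 × 0.58 / (1 + 0.58) ≈ 0.7342
n = r_tgt(1 − r_full) / [r_full(1 − r_tgt)] = 0.89 × 0.2658 / (0.7342 × 0.11) ≈ 2.9291
Items = 2.9291 × 50 ≈ 146.46 → 147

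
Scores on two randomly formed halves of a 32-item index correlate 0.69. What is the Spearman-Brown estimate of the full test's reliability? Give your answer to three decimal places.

The full test is twice the length of either half (n = 2).
r_full = 2(0.69) / (1 + 0.69)
       = 1.3800 / 1.6900 = 0.8166

0.817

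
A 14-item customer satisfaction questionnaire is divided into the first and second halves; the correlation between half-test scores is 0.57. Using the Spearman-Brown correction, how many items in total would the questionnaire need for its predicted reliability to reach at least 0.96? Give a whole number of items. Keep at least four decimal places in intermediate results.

127

r_full = 2(0.57)/(1 + 0.57) = 0.7261
n = r_tgt(1 − r_full) / [r_full(1 − r_tgt)] = 0.96 × 0.2739 / (0.7261 × 0.04) ≈ 9.0533
Items = 9.0533 × 14 ≈ 126.75 → 127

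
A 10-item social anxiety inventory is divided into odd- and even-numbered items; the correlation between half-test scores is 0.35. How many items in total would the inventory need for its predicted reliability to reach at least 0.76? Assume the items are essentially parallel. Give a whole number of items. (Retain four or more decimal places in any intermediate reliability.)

30

r_full = 2(0.35)/(1 + 0.35) = 0.5185
n = r_tgt(1 − r_full) / [r_full(1 − r_tgt)] = 0.76 × 0.4815 / (0.5185 × 0.24) ≈ 2.9407
Items = 2.9407 × 10 ≈ 29.41 → 30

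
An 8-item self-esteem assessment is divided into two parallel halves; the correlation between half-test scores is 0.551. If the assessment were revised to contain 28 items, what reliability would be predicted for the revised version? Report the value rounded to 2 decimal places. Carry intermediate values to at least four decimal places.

Spearman-Brown correction (n = 2): r_full = 2·0.551/(1 + 0.551) = 0.7105
Then adjust to 28 items: n = 28/8 = 3.5000
r_new = n·r_full / (1 + (n − 1)·r_full) = 2.4868 / 2.7763 ≈ 0.8957

0.90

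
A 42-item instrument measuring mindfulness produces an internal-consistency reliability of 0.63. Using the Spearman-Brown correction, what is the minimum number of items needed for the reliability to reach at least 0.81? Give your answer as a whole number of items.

106

Rearranging the Spearman-Brown formula for n,
n = r_target (1 − r_old) / [ r_old (1 − r_target) ]
n = [0.81 × 0.37] / [0.63 × 0.19]
n = 0.2997 / 0.1197 ≈ 2.5038
2.5038 × 42 = 105.16 → 106 items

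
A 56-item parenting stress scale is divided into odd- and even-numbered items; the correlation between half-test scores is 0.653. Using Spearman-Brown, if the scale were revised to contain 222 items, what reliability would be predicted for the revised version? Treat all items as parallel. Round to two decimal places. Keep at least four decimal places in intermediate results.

Full-test reliability from the split-half r: r_full = 2(0.653)/(1 + 0.653) = 0.7901
Then adjust to 222 items: n = 222/56 = 3.9643
r_new = n·r_full / (1 + (n − 1)·r_full) = 3.1322 / 3.3421 ≈ 0.9372

0.94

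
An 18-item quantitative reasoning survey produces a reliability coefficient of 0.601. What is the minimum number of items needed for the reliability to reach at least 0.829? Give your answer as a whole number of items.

58

Rearranging the Spearman-Brown formula for n,
n = r_target (1 − r_old) / [ r_old (1 − r_target) ]
n = 0.829(1 − 0.601) / [0.601(1 − 0.829)]
n = 0.330771 / 0.102771 ≈ 3.2185
3.2185 × 18 = 57.93 → 58 items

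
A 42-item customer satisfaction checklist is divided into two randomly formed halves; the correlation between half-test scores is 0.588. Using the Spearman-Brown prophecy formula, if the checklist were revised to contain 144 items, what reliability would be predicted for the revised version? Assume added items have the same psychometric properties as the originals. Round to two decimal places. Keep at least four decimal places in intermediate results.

Spearman-Brown correction (n = 2): r_full = 2·0.588/(1 + 0.588) = 0.7406
Then adjust to 144 items: n = 144/42 = 3.4286
r_new = n·r_full / (1 + (n − 1)·r_full) = 2.5392 / 2.7986 ≈ 0.9073

0.91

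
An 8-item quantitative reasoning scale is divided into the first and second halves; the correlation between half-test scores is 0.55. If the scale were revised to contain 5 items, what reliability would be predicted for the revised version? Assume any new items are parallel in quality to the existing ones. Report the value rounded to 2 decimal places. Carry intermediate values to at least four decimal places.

Spearman-Brown correction (n = 2): r_full = 2·0.55/(1 + 0.55) = 0.7097
Then adjust to 5 items: n = 5/8 = 0.6250
r_new = n·r_full / (1 + (n − 1)·r_full) = 0.4436 / 0.7339 ≈ 0.6044

0.60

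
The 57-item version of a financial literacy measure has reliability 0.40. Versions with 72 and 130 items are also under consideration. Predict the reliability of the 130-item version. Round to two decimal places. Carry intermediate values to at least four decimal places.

0.60

The 72-item form is not needed; work directly from the 57-item form with n = 130/57 = 2.2807.
r_{130} = n·r / (1 + (n − 1)·r) = 0.9123 / 1.5123 ≈ 0.6033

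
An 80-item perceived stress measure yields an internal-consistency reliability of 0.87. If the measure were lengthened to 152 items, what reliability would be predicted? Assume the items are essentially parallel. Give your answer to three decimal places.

0.927

The new length is 152/80 = 1.9 times the old.
Apply the Spearman-Brown prophecy formula, r' = nr / [1 + (n − 1)r]:
r_new = (1.9 × 0.87) / (1 + (1.9 − 1) × 0.87)
     = 1.6530 / 1.7830 = 0.9271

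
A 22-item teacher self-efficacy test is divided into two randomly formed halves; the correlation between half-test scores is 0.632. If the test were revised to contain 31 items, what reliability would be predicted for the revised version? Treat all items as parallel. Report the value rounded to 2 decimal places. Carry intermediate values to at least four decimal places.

0.83

First correct the split-half correlation to full-test reliability: r_full = 2 × 0.632 / (1 + 0.632) ≈ 0.7745
Then adjust to 31 items: n = 31/22 = 1.4091
r_new = n·r_full / (1 + (n − 1)·r_full) = 1.0913 / 1.3168 ≈ 0.8288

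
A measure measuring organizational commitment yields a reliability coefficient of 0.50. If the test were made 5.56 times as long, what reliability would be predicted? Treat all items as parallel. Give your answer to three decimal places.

r_new = (5.56 × 0.50) / (1 + (5.56 − 1) × 0.50)
r_new = 2.7800 / 3.2800 ≈ 0.8476

0.848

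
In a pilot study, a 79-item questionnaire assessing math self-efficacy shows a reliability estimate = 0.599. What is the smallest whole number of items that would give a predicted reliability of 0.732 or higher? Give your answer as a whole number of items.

145

n = [0.732 × 0.401] / [0.599 × 0.268]
  = 0.293532 / 0.160532 = 1.8285
So the test needs 1.8285 × 79 ≈ 144.45 items; rounding up, 145.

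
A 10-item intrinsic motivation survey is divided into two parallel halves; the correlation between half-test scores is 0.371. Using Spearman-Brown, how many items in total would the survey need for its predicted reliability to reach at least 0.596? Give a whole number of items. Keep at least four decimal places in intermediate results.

13

Corrected full-test reliability: r_full = 2 × 0.371 / (1 + 0.371) ≈ 0.5412
n = r_tgt(1 − r_full) / [r_full(1 − r_tgt)] = 0.596 × 0.4588 / (0.5412 × 0.404) ≈ 1.2506
Items = 1.2506 × 10 ≈ 12.51 → 13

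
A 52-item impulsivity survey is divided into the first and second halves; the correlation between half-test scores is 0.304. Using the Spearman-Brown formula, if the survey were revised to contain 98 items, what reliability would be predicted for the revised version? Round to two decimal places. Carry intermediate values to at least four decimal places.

0.62

Full-test reliability from the split-half r: r_full = 2(0.304)/(1 + 0.304) = 0.4663
Then adjust to 98 items: n = 98/52 = 1.8846
r_new = n·r_full / (1 + (n − 1)·r_full) = 0.8788 / 1.4125 ≈ 0.6222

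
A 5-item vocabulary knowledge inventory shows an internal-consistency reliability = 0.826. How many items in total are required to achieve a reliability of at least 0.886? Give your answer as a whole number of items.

9

Rearranging the Spearman-Brown formula for n,
n = r*(1 − r) / [ r (1 − r*) ]
n = 0.886 × (1 − 0.826) / [ 0.826 × (1 − 0.886) ]
n = 0.154164 / 0.094164 ≈ 1.6372
Items needed = n × 5 = 1.6372 × 5 ≈ 8.19 → round up to 9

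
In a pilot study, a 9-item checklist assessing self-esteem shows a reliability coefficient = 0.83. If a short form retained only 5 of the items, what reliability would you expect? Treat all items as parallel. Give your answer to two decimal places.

0.73

The new length is 5/9 = 0.5556 times the old.
r_new = 0.5556·0.83 / [1 + (0.5556 − 1)·0.83]
r_new = 0.4611 / 0.6311 ≈ 0.7306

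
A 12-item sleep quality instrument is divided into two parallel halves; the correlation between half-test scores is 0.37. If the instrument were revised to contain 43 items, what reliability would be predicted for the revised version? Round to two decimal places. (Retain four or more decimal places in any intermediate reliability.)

0.81

First correct the split-half correlation to full-test reliability: r_full = 2 × 0.37 / (1 + 0.37) ≈ 0.5401
Length factor from 12 to 43 items: n = 43/12 = 3.5833
r_new = n·r_full / (1 + (n − 1)·r_full) = 1.9353 / 2.3952 ≈ 0.8080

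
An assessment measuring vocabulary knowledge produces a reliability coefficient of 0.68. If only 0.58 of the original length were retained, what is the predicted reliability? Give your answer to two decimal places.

0.55

r_new = 0.58·0.68 / [1 + (0.58 − 1)·0.68]
r_new = 0.3944 / 0.7144 ≈ 0.5521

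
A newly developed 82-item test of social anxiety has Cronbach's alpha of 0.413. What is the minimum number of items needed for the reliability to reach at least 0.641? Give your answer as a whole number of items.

209

n = 0.641 × (1 − 0.413) / [ 0.413 × (1 − 0.641) ]
n = 0.376267 / 0.148267 ≈ 2.5378
2.5378 × 82 = 208.10 → 209 items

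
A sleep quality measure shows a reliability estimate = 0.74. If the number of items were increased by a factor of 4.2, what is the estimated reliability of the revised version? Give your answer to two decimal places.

0.92

r_new = (4.2 × 0.74) / (1 + (4.2 − 1) × 0.74)
     = 3.1080 / 3.3680 = 0.9228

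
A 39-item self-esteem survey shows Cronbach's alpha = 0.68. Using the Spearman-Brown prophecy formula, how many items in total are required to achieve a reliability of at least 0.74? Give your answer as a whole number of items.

Invert Spearman-Brown to solve for n:
n = r_target (1 − r_old) / [ r_old (1 − r_target) ]
n = [0.74 × 0.32] / [0.68 × 0.26]
  = 0.2368 / 0.1768 = 1.3394
So the test needs 1.3394 × 39 ≈ 52.24 items; rounding up, 53.

53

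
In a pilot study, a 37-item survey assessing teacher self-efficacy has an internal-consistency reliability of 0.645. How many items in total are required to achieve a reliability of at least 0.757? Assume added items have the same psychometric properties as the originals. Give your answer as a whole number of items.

Spearman-Brown solved for the length factor n:
n = r_target (1 − r_old) / [ r_old (1 − r_target) ]
n = 0.757(1 − 0.645) / [0.645(1 − 0.757)]
  = 0.268735 / 0.156735 = 1.7146
Items needed = n × 37 = 1.7146 × 37 ≈ 63.44 → round up to 64

64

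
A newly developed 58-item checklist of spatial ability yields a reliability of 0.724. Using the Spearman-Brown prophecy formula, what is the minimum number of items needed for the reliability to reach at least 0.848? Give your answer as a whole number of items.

n = 0.848 × (1 − 0.724) / [ 0.724 × (1 − 0.848) ]
  = 0.234048 / 0.110048 = 2.1268
Items needed = n × 58 = 2.1268 × 58 ≈ 123.35 → round up to 124

124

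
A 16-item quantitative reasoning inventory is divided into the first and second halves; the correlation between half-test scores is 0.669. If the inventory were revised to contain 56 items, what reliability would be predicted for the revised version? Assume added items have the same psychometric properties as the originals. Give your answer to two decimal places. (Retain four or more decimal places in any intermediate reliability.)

Full-test reliability from the split-half r: r_full = 2(0.669)/(1 + 0.669) = 0.8017
Then adjust to 56 items: n = 56/16 = 3.5000
r_new = n·r_full / (1 + (n − 1)·r_full) = 2.8059 / 3.0042 ≈ 0.9340

0.93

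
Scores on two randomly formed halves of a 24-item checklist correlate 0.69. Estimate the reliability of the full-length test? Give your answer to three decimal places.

The full test is twice the length of either half (n = 2).
r_full = 2r_hh / (1 + r_hh) = 2 × 0.69 / (1 + 0.69)
       = 1.3800 / 1.6900 = 0.8166

0.817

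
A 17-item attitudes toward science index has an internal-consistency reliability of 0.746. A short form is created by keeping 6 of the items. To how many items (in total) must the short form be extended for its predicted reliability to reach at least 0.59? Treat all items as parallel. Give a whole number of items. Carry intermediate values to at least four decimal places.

First, r for the 6-item form: n = 6/17 = 0.3529, so r_6 = 0.3529·0.746/(1 + (0.3529 − 1)·0.746) = 0.5090
Then solve for n' with r_old = 0.5090, r_target = 0.59: n' = 0.59(1 − 0.5090)/[0.5090(1 − 0.59)] = 1.3881
Total items = 1.3881 × 6 = 8.33, rounded up to 9.

9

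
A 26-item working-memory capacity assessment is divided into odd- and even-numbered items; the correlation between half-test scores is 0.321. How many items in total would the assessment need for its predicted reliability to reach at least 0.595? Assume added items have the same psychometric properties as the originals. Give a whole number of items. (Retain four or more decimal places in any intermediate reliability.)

41

Corrected full-test reliability: r_full = 2 × 0.321 / (1 + 0.321) ≈ 0.4860
n = r_tgt(1 − r_full) / [r_full(1 − r_tgt)] = 0.595 × 0.5140 / (0.4860 × 0.405) ≈ 1.5538
Required items = 1.5538 × 26 = 40.40, so 41 items.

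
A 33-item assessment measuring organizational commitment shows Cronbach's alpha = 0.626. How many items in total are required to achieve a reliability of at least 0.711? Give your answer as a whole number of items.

Rearranging the Spearman-Brown formula for n,
n = r_target (1 − r_old) / [ r_old (1 − r_target) ]
n = 0.711 × (1 − 0.626) / [ 0.626 × (1 − 0.711) ]
n = 0.265914 / 0.180914 ≈ 1.4698
So the test needs 1.4698 × 33 ≈ 48.50 items; rounding up, 49.

49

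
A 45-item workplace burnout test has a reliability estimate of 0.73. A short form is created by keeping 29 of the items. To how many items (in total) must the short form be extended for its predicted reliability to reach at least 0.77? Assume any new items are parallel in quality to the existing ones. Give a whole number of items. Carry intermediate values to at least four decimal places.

56

First, r for the 29-item form: n = 29/45 = 0.6444, so r_29 = 0.6444·0.73/(1 + (0.6444 − 1)·0.73) = 0.6353
Length factor from the short form to reach 0.77: n' = 0.77(1 − 0.6353) / [0.6353(1 − 0.77)] ≈ 1.9219
Total items = 1.9219 × 29 = 55.74, rounded up to 56.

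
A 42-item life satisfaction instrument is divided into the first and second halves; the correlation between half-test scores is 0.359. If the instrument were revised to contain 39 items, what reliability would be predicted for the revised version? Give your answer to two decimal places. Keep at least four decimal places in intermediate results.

Full-test reliability from the split-half r: r_full = 2(0.359)/(1 + 0.359) = 0.5283
Then adjust to 39 items: n = 39/42 = 0.9286
r_new = n·r_full / (1 + (n − 1)·r_full) = 0.4906 / 0.9623 ≈ 0.5098

0.51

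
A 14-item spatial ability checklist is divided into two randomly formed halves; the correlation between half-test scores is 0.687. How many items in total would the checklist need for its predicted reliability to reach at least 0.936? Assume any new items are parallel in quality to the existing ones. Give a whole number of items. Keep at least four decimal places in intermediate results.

r_full = 2(0.687)/(1 + 0.687) = 0.8145
Solve Spearman-Brown for n: n = 0.936(1 − 0.8145) / [0.8145(1 − 0.936)] = 3.3308
Required items = 3.3308 × 14 = 46.63, so 47 items.

47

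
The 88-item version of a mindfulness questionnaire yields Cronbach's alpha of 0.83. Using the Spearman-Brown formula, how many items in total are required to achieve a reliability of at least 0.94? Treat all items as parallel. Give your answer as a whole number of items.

283

n = 0.94 × (1 − 0.83) / [ 0.83 × (1 − 0.94) ]
  = 0.1598 / 0.0498 = 3.2088
Items needed = n × 88 = 3.2088 × 88 ≈ 282.37 → round up to 283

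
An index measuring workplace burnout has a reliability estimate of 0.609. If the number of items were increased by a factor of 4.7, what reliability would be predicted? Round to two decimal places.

0.88

r_new = 4.7·0.609 / [1 + (4.7 − 1)·0.609]
     = 2.8623 / 3.2533 = 0.8798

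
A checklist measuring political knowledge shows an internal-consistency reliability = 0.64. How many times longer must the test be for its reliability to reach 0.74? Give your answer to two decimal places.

n = [0.74 × 0.36] / [0.64 × 0.26]
n = 0.2664 / 0.1664 ≈ 1.6010

1.60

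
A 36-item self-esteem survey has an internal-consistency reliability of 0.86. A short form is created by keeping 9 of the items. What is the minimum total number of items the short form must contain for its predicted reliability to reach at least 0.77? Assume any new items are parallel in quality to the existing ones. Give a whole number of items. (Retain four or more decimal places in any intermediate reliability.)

Short-form reliability: n = 9/36 = 0.2500; r_9 = n·r/(1+(n−1)r) ≈ 0.6056
Length factor from the short form to reach 0.77: n' = 0.77(1 − 0.6056) / [0.6056(1 − 0.77)] ≈ 2.1803
Items = 2.1803 × 9 ≈ 19.62 → 20

20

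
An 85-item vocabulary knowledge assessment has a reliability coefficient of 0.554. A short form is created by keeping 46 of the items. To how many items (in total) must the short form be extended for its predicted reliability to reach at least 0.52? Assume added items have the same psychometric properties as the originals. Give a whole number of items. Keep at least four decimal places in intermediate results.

75

First, r for the 46-item form: n = 46/85 = 0.5412, so r_46 = 0.5412·0.554/(1 + (0.5412 − 1)·0.554) = 0.4020
Then solve for n' with r_old = 0.4020, r_target = 0.52: n' = 0.52(1 − 0.4020)/[0.4020(1 − 0.52)] = 1.6115
Items = 1.6115 × 46 ≈ 74.13 → 75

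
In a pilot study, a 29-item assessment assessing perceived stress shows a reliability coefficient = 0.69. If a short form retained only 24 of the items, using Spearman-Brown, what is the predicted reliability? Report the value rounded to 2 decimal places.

Length ratio n = 24/29 = 0.8276
By Spearman-Brown, r_new = n r / (1 + (n − 1) r).
r_new = (0.8276 × 0.69) / (1 + (0.8276 − 1) × 0.69)
r_new = 0.5710 / 0.8810 ≈ 0.6481

0.65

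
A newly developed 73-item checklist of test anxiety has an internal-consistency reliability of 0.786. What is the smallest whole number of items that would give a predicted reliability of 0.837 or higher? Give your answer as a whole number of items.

Rearranging the Spearman-Brown formula for n,
n = r_target (1 − r_old) / [ r_old (1 − r_target) ]
n = 0.837 × (1 − 0.786) / [ 0.786 × (1 − 0.837) ]
n = 0.179118 / 0.128118 ≈ 1.3981
1.3981 × 73 = 102.06 → 103 items

103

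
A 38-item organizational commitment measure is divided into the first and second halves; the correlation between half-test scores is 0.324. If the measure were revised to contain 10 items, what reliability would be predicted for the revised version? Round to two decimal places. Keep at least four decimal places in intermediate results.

0.20

Full-test reliability from the split-half r: r_full = 2(0.324)/(1 + 0.324) = 0.4894
Length factor from 38 to 10 items: n = 10/38 = 0.2632
r_new = n·r_full / (1 + (n − 1)·r_full) = 0.1288 / 0.6394 ≈ 0.2014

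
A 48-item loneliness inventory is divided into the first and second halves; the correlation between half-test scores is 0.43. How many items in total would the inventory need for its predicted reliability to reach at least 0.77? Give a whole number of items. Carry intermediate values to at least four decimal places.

r_full = 2(0.43)/(1 + 0.43) = 0.6014
Solve Spearman-Brown for n: n = 0.77(1 − 0.6014) / [0.6014(1 − 0.77)] = 2.2189
Required items = 2.2189 × 48 = 106.51, so 107 items.

107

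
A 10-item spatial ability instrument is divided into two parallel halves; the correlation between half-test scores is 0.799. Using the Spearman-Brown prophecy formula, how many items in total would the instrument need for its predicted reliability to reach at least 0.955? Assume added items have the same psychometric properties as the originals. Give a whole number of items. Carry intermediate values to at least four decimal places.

27

r_full = 2(0.799)/(1 + 0.799) = 0.8883
n = r_tgt(1 − r_full) / [r_full(1 − r_tgt)] = 0.955 × 0.1117 / (0.8883 × 0.045) ≈ 2.6686
Items = 2.6686 × 10 ≈ 26.69 → 27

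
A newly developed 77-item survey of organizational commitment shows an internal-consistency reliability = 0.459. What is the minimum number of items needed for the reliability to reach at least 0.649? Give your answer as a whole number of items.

168

n = [0.649 × 0.541] / [0.459 × 0.351]
  = 0.351109 / 0.161109 = 2.1793
Items needed = n × 77 = 2.1793 × 77 ≈ 167.81 → round up to 168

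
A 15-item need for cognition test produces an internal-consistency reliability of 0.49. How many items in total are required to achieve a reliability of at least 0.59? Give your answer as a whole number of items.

23

n = [0.59 × 0.51] / [0.49 × 0.41]
  = 0.3009 / 0.2009 = 1.4978
1.4978 × 15 = 22.47 → 23 items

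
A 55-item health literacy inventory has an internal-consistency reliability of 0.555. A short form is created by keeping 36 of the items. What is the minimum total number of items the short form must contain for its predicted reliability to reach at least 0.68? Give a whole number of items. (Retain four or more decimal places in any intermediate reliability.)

94

First, r for the 36-item form: n = 36/55 = 0.6545, so r_36 = 0.6545·0.555/(1 + (0.6545 − 1)·0.555) = 0.4494
Length factor from the short form to reach 0.68: n' = 0.68(1 − 0.4494) / [0.4494(1 − 0.68)] ≈ 2.6035
Items = 2.6035 × 36 ≈ 93.73 → 94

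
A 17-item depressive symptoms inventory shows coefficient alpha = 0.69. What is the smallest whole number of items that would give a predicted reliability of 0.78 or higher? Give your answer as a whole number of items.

28

n = 0.78 × (1 − 0.69) / [ 0.69 × (1 − 0.78) ]
  = 0.2418 / 0.1518 = 1.5929
1.5929 × 17 = 27.08 → 28 items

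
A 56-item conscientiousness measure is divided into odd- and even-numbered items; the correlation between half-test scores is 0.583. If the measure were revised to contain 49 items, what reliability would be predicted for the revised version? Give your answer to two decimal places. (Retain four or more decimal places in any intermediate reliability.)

0.71

Full-test reliability from the split-half r: r_full = 2(0.583)/(1 + 0.583) = 0.7366
Then adjust to 49 items: n = 49/56 = 0.8750
r_new = n·r_full / (1 + (n − 1)·r_full) = 0.6445 / 0.9079 ≈ 0.7099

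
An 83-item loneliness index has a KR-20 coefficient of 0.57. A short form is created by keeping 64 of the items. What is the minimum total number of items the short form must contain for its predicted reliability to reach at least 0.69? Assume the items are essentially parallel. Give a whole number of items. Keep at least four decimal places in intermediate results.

Short-form reliability: n = 64/83 = 0.7711; r_64 = n·r/(1+(n−1)r) ≈ 0.5055
Length factor from the short form to reach 0.69: n' = 0.69(1 − 0.5055) / [0.5055(1 − 0.69)] ≈ 2.1774
Total items = 2.1774 × 64 = 139.35, rounded up to 140.

140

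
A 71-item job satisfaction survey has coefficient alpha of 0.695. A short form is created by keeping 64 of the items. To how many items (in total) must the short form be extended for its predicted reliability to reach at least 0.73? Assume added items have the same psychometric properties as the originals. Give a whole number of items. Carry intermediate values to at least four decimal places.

85

First, r for the 64-item form: n = 64/71 = 0.9014, so r_64 = 0.9014·0.695/(1 + (0.9014 − 1)·0.695) = 0.6726
Then solve for n' with r_old = 0.6726, r_target = 0.73: n' = 0.73(1 − 0.6726)/[0.6726(1 − 0.73)] = 1.3161
Total items = 1.3161 × 64 = 84.23, rounded up to 85.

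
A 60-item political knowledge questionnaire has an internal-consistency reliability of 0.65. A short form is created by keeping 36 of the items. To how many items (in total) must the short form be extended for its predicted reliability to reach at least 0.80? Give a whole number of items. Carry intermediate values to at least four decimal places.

130

First, r for the 36-item form: n = 36/60 = 0.6000, so r_36 = 0.6000·0.65/(1 + (0.6000 − 1)·0.65) = 0.5270
Length factor from the short form to reach 0.80: n' = 0.80(1 − 0.5270) / [0.5270(1 − 0.80)] ≈ 3.5901
Items = 3.5901 × 36 ≈ 129.24 → 130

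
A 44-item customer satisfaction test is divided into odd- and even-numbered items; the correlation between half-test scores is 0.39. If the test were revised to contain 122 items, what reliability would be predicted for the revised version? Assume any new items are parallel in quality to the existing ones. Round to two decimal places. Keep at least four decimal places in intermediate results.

Full-test reliability from the split-half r: r_full = 2(0.39)/(1 + 0.39) = 0.5612
Then adjust to 122 items: n = 122/44 = 2.7727
r_new = n·r_full / (1 + (n − 1)·r_full) = 1.5560 / 1.9948 ≈ 0.7800

0.78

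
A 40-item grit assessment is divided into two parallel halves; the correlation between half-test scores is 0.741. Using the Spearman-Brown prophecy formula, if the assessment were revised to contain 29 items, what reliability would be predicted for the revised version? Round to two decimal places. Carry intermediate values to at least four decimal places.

Full-test reliability from the split-half r: r_full = 2(0.741)/(1 + 0.741) = 0.8512
Then adjust to 29 items: n = 29/40 = 0.7250
r_new = n·r_full / (1 + (n − 1)·r_full) = 0.6171 / 0.7659 ≈ 0.8057

0.81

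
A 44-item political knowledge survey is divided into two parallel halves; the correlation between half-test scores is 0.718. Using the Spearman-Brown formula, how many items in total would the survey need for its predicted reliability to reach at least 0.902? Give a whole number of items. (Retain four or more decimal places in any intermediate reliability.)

80

r_full = 2(0.718)/(1 + 0.718) = 0.8359
Solve Spearman-Brown for n: n = 0.902(1 − 0.8359) / [0.8359(1 − 0.902)] = 1.8069
Required items = 1.8069 × 44 = 79.50, so 80 items.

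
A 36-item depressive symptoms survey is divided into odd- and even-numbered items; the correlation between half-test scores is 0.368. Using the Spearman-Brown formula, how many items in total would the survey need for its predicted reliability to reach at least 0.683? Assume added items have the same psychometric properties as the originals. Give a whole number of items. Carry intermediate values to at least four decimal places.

r_full = 2(0.368)/(1 + 0.368) = 0.5380
Solve Spearman-Brown for n: n = 0.683(1 − 0.5380) / [0.5380(1 − 0.683)] = 1.8502
Required items = 1.8502 × 36 = 66.61, so 67 items.

67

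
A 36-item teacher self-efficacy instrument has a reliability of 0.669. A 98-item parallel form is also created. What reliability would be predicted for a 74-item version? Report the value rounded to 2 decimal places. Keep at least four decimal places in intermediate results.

0.81

The 98-item form is not needed; work directly from the 36-item form with n = 74/36 = 2.0556.
r_{74} = n·r / (1 + (n − 1)·r) = 1.3752 / 1.7062 ≈ 0.8060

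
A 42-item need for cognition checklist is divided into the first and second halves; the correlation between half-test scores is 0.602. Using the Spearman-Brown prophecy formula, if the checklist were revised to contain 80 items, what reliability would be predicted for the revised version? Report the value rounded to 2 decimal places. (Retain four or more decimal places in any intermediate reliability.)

First correct the split-half correlation to full-test reliability: r_full = 2 × 0.602 / (1 + 0.602) ≈ 0.7516
Then adjust to 80 items: n = 80/42 = 1.9048
r_new = n·r_full / (1 + (n − 1)·r_full) = 1.4316 / 1.6800 ≈ 0.8521

0.85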